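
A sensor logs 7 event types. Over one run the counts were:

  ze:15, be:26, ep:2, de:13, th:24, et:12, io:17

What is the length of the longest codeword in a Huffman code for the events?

Merge the two lowest-weight nodes at each step:
ep(2) + et(12) → 14
de(13) + 14 → 27
ze(15) + io(17) → 32
th(24) + be(26) → 50
27 + 32 → 59
50 + 59 → 109
The rarest symbols sit at the bottom; the longest codeword is 4 bits.

4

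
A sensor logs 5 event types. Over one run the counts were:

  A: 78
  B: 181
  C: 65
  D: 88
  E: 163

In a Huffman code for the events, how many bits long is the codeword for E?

Huffman merges, smallest pair first:
C(65) + A(78) → 143
D(88) + 143 → 231
E(163) + B(181) → 344
231 + 344 → 575
E sits 2 levels below the root, so its codeword is 2 bits.

2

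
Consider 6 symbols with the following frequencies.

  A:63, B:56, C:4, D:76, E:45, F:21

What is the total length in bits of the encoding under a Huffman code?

625

Greedily combine the two least-frequent nodes:
combine C(4), F(21) → 25
combine 25, E(45) → 70
combine B(56), A(63) → 119
combine 70, D(76) → 146
combine 119, 146 → 265
Total encoded bits = sum of merged weights = 25 + 70 + 119 + 146 + 265 = 625.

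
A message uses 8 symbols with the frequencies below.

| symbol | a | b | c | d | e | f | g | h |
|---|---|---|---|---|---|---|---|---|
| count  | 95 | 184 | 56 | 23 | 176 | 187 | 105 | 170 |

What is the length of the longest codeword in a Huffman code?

Merge the two lowest-weight nodes at each step:
combine d(23), c(56) → 79
combine 79, a(95) → 174
combine g(105), h(170) → 275
combine 174, e(176) → 350
combine b(184), f(187) → 371
combine 275, 350 → 625
combine 371, 625 → 996
Maximum depth reached is 5.

5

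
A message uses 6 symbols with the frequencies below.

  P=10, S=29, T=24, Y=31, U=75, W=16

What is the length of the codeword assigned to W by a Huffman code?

Repeatedly merge the two smallest:
P(10) + W(16) → 26
T(24) + 26 → 50
S(29) + Y(31) → 60
50 + 60 → 110
U(75) + 110 → 185
W's leaf is at depth 4, giving a 4-bit codeword.

4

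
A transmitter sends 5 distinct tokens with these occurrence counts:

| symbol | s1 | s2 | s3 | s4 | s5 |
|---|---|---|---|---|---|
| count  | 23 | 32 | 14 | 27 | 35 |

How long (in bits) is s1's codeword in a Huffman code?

Repeatedly merge the two smallest:
s3(14) + s1(23) → 37
s4(27) + s2(32) → 59
s5(35) + 37 → 72
59 + 72 → 131
s1 sits 3 levels below the root, so its codeword is 3 bits.

3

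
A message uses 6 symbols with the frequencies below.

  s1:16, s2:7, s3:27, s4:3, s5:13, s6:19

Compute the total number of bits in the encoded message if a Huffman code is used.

203

Build the Huffman tree bottom-up:
s4(3) + s2(7) → 10
10 + s5(13) → 23
s1(16) + s6(19) → 35
23 + s3(27) → 50
35 + 50 → 85
Each symbol's bit-cost is frequency × depth; summing gives 203 bits (equivalently 10 + 23 + 35 + 50 + 85).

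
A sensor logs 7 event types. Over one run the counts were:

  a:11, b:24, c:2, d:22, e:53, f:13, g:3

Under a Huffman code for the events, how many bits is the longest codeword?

5

Merge the two lowest-weight nodes at each step:
combine c(2), g(3) → 5
combine 5, a(11) → 16
combine f(13), 16 → 29
combine d(22), b(24) → 46
combine 29, 46 → 75
combine e(53), 75 → 128
Maximum depth reached is 5.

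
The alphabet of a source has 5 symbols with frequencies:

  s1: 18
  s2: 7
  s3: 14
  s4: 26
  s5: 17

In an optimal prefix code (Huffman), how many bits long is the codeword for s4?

Repeatedly merge the two smallest:
merge s2(7) and s3(14): 21
merge s5(17) and s1(18): 35
merge 21 and s4(26): 47
merge 35 and 47: 82
s4 sits 2 levels below the root, so its codeword is 2 bits.

2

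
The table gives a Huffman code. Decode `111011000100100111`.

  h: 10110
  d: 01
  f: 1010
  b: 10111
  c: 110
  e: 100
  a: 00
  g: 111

Read left to right; each codeword is recognised as soon as it completes (prefix code):
  111→g | 01→d | 100→e | 01→d | 00→a | 100→e | 111→g
Decoded message: gdedaeg

gdedaeg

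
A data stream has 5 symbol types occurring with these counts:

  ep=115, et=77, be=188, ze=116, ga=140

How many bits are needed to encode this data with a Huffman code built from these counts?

1464

Build the Huffman tree bottom-up:
et(77) + ep(115) → 192
ze(116) + ga(140) → 256
be(188) + 192 → 380
256 + 380 → 636
The encoded length is the sum of every internal node's weight: 192 + 256 + 380 + 636 = 1464 bits.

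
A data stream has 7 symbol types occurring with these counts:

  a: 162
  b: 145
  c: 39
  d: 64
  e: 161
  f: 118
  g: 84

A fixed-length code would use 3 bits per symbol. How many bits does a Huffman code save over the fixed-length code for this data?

Fixed-length: 3 bits × 773 symbols = 2319 bits.
Huffman merges:
combine c(39), d(64) → 103
combine g(84), 103 → 187
combine f(118), b(145) → 263
combine e(161), a(162) → 323
combine 187, 263 → 450
combine 323, 450 → 773
Huffman total = 103 + 187 + 263 + 323 + 450 + 773 = 2099 bits.
Saving = 2319 − 2099 = 220 bits.

220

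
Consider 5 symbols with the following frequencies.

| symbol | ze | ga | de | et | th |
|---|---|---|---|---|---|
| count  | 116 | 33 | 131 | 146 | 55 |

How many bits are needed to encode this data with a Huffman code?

Build the Huffman tree bottom-up:
ga(33) + th(55) → 88
88 + ze(116) → 204
de(131) + et(146) → 277
204 + 277 → 481
Each symbol's bit-cost is frequency × depth; summing gives 1050 bits (equivalently 88 + 204 + 277 + 481).

1050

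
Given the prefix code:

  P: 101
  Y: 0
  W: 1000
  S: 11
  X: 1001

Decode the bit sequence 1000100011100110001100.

WWSXWSYY

Read left to right; each codeword is recognised as soon as it completes (prefix code):
  1000→W | 1000→W | 11→S | 1001→X | 1000→W | 11→S | 0→Y | 0→Y
Decoded message: WWSXWSYY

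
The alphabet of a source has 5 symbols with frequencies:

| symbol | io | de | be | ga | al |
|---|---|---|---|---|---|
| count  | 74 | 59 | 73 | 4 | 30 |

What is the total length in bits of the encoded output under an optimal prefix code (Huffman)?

Merge the two smallest weights repeatedly:
merge ga(4) and al(30): 34
merge 34 and de(59): 93
merge be(73) and io(74): 147
merge 93 and 147: 240
Total encoded bits = sum of merged weights = 34 + 93 + 147 + 240 = 514.

514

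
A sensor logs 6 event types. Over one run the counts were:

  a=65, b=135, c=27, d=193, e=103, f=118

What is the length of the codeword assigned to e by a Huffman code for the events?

3

Huffman merges, smallest pair first:
combine c(27), a(65) → 92
combine 92, e(103) → 195
combine f(118), b(135) → 253
combine d(193), 195 → 388
combine 253, 388 → 641
The subtree containing e is merged 3 times, so code length = 3.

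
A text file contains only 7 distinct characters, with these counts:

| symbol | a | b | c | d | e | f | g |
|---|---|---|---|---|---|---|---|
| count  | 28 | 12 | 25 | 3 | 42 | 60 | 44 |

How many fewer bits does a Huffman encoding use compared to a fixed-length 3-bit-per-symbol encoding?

91

Fixed-length: 3 bits × 214 symbols = 642 bits.
Huffman merges:
d(3) + b(12) → 15
15 + c(25) → 40
a(28) + 40 → 68
e(42) + g(44) → 86
f(60) + 68 → 128
86 + 128 → 214
Huffman total = 15 + 40 + 68 + 86 + 128 + 214 = 551 bits.
Saving = 642 − 551 = 91 bits.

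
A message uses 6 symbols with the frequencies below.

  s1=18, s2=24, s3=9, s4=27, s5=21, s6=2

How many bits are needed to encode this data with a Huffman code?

242

Greedily combine the two least-frequent nodes:
s6(2) + s3(9) → 11
11 + s1(18) → 29
s5(21) + s2(24) → 45
s4(27) + 29 → 56
45 + 56 → 101
Each symbol's bit-cost is frequency × depth; summing gives 242 bits (equivalently 11 + 29 + 45 + 56 + 101).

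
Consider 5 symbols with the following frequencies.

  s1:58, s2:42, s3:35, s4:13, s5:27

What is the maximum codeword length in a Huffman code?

3

Merge the two lowest-weight nodes at each step:
combine s4(13), s5(27) → 40
combine s3(35), 40 → 75
combine s2(42), s1(58) → 100
combine 75, 100 → 175
The rarest symbols sit at the bottom; the longest codeword is 3 bits.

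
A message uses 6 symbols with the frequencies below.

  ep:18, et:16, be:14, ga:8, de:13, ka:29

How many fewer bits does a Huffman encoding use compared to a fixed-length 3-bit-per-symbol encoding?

Fixed-length: 3 bits × 98 symbols = 294 bits.
Huffman merges:
ga(8) + de(13) → 21
be(14) + et(16) → 30
ep(18) + 21 → 39
ka(29) + 30 → 59
39 + 59 → 98
Huffman total = 21 + 30 + 39 + 59 + 98 = 247 bits.
Saving = 294 − 247 = 47 bits.

47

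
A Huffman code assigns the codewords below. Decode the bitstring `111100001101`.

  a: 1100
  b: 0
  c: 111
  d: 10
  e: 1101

cdbbbe

Read left to right; each codeword is recognised as soon as it completes (prefix code):
  111→c | 10→d | 0→b | 0→b | 0→b | 1101→e
Decoded message: cdbbbe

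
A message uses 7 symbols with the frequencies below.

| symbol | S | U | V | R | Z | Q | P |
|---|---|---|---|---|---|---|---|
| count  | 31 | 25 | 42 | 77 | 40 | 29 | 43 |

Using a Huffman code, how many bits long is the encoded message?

784

Greedily combine the two least-frequent nodes:
U(25) + Q(29) → 54
S(31) + Z(40) → 71
V(42) + P(43) → 85
54 + 71 → 125
R(77) + 85 → 162
125 + 162 → 287
Total encoded bits = sum of merged weights = 54 + 71 + 85 + 125 + 162 + 287 = 784.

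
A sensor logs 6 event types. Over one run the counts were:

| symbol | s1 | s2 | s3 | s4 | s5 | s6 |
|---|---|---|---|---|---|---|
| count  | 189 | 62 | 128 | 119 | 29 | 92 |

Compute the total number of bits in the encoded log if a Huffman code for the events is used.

1512

Merge the two smallest weights repeatedly:
merge s5(29) and s2(62): 91
merge 91 and s6(92): 183
merge s4(119) and s3(128): 247
merge 183 and s1(189): 372
merge 247 and 372: 619
Each symbol's bit-cost is frequency × depth; summing gives 1512 bits (equivalently 91 + 183 + 247 + 372 + 619).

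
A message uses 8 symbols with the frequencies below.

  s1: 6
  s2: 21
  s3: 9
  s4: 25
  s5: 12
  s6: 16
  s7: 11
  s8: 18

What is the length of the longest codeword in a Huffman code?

4

Merge the two lowest-weight nodes at each step:
s1(6) + s3(9) → 15
s7(11) + s5(12) → 23
15 + s6(16) → 31
s8(18) + s2(21) → 39
23 + s4(25) → 48
31 + 39 → 70
48 + 70 → 118
The first pair merged (s1, s3) ends up deepest, at depth 4.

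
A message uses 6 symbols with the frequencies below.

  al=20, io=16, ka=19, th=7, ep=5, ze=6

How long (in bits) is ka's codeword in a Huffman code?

Repeatedly merge the two smallest:
merge ep(5) and ze(6): 11
merge th(7) and 11: 18
merge io(16) and 18: 34
merge ka(19) and al(20): 39
merge 34 and 39: 73
ka's leaf is at depth 2, giving a 2-bit codeword.

2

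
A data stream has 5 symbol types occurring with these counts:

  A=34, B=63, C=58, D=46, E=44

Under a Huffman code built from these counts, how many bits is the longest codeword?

3

Merge the two lowest-weight nodes at each step:
A(34) + E(44) → 78
D(46) + C(58) → 104
B(63) + 78 → 141
104 + 141 → 245
The first pair merged (A, E) ends up deepest, at depth 3.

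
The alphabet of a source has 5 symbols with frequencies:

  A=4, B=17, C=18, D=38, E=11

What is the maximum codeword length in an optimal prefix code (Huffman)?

Merge the two lowest-weight nodes at each step:
combine A(4), E(11) → 15
combine 15, B(17) → 32
combine C(18), 32 → 50
combine D(38), 50 → 88
The first pair merged (A, E) ends up deepest, at depth 4.

4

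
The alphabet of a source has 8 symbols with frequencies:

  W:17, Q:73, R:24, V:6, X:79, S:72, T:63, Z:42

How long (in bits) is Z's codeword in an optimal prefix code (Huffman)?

Build the tree from the bottom:
combine V(6), W(17) → 23
combine 23, R(24) → 47
combine Z(42), 47 → 89
combine T(63), S(72) → 135
combine Q(73), X(79) → 152
combine 89, 135 → 224
combine 152, 224 → 376
Z's leaf is at depth 3, giving a 3-bit codeword.

3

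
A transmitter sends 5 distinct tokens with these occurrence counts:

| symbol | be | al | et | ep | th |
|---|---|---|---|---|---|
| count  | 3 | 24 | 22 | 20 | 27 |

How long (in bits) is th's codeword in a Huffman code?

Build the tree from the bottom:
combine be(3), ep(20) → 23
combine et(22), 23 → 45
combine al(24), th(27) → 51
combine 45, 51 → 96
The subtree containing th is merged 2 times, so code length = 2.

2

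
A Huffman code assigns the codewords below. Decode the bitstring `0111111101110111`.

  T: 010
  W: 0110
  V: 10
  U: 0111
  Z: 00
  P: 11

Read left to right; each codeword is recognised as soon as it completes (prefix code):
  0111→U | 11→P | 11→P | 0111→U | 0111→U
Decoded message: UPPUU

UPPUU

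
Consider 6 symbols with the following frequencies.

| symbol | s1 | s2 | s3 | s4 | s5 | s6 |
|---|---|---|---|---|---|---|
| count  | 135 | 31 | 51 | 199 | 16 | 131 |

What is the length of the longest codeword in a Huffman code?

Merge the two lowest-weight nodes at each step:
combine s5(16), s2(31) → 47
combine 47, s3(51) → 98
combine 98, s6(131) → 229
combine s1(135), s4(199) → 334
combine 229, 334 → 563
Maximum depth reached is 4.

4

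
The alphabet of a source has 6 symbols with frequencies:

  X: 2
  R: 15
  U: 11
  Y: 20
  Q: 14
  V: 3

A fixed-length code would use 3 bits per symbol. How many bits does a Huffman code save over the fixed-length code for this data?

44

Fixed-length: 3 bits × 65 symbols = 195 bits.
Huffman merges:
X(2) + V(3) → 5
5 + U(11) → 16
Q(14) + R(15) → 29
16 + Y(20) → 36
29 + 36 → 65
Huffman total = 5 + 16 + 29 + 36 + 65 = 151 bits.
Saving = 195 − 151 = 44 bits.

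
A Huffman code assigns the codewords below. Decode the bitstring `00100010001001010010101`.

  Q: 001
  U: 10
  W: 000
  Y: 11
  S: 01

Read left to right; each codeword is recognised as soon as it completes (prefix code):
  001→Q | 000→W | 10→U | 001→Q | 001→Q | 01→S | 001→Q | 01→S | 01→S
Decoded message: QWUQQSQSS

QWUQQSQSS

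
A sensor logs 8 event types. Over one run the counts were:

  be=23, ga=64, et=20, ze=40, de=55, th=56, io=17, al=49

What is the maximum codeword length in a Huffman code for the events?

4

Merge the two lowest-weight nodes at each step:
combine io(17), et(20) → 37
combine be(23), 37 → 60
combine ze(40), al(49) → 89
combine de(55), th(56) → 111
combine 60, ga(64) → 124
combine 89, 111 → 200
combine 124, 200 → 324
The rarest symbols sit at the bottom; the longest codeword is 4 bits.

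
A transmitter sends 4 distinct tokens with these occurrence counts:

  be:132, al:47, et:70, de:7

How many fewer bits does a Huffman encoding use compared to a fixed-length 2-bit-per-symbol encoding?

78

Fixed-length: 2 bits × 256 symbols = 512 bits.
Huffman merges:
de(7) + al(47) → 54
54 + et(70) → 124
124 + be(132) → 256
Huffman total = 54 + 124 + 256 = 434 bits.
Saving = 512 − 434 = 78 bits.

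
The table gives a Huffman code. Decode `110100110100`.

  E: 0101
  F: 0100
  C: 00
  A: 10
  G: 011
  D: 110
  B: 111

DAGF

Read left to right; each codeword is recognised as soon as it completes (prefix code):
  110→D | 10→A | 011→G | 0100→F
Decoded message: DAGF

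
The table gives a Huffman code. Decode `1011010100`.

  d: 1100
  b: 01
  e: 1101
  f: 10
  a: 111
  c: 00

febc

Read left to right; each codeword is recognised as soon as it completes (prefix code):
  10→f | 1101→e | 01→b | 00→c
Decoded message: febc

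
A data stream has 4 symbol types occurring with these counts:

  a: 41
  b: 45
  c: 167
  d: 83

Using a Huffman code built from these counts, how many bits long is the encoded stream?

591

Merge the two smallest weights repeatedly:
a(41) + b(45) → 86
d(83) + 86 → 169
c(167) + 169 → 336
Total encoded bits = sum of merged weights = 86 + 169 + 336 = 591.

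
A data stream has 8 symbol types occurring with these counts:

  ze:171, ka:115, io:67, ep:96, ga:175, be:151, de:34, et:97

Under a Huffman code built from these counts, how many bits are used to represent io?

Repeatedly merge the two smallest:
combine de(34), io(67) → 101
combine ep(96), et(97) → 193
combine 101, ka(115) → 216
combine be(151), ze(171) → 322
combine ga(175), 193 → 368
combine 216, 322 → 538
combine 368, 538 → 906
io's leaf is at depth 4, giving a 4-bit codeword.

4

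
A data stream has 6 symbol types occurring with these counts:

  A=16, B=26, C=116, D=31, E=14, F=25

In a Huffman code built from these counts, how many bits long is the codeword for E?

Build the tree from the bottom:
merge E(14) and A(16): 30
merge F(25) and B(26): 51
merge 30 and D(31): 61
merge 51 and 61: 112
merge 112 and C(116): 228
E's leaf is at depth 4, giving a 4-bit codeword.

4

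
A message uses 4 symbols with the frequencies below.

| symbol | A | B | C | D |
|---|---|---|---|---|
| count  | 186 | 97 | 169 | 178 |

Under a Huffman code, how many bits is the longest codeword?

Merge the two lowest-weight nodes at each step:
B(97) + C(169) → 266
D(178) + A(186) → 364
266 + 364 → 630
The rarest symbols sit at the bottom; the longest codeword is 2 bits.

2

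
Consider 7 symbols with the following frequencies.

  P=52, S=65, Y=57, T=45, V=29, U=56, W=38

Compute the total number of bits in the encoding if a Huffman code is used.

961

Greedily combine the two least-frequent nodes:
merge V(29) and W(38): 67
merge T(45) and P(52): 97
merge U(56) and Y(57): 113
merge S(65) and 67: 132
merge 97 and 113: 210
merge 132 and 210: 342
The encoded length is the sum of every internal node's weight: 67 + 97 + 113 + 132 + 210 + 342 = 961 bits.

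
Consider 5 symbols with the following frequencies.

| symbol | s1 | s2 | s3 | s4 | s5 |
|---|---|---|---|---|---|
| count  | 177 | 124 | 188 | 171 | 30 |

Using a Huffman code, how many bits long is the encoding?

1534

Merge the two smallest weights repeatedly:
combine s5(30), s2(124) → 154
combine 154, s4(171) → 325
combine s1(177), s3(188) → 365
combine 325, 365 → 690
Each symbol's bit-cost is frequency × depth; summing gives 1534 bits (equivalently 154 + 325 + 365 + 690).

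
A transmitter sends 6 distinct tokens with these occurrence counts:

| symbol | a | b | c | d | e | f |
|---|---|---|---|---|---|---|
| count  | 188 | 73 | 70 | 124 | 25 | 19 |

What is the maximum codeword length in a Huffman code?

5

Merge the two lowest-weight nodes at each step:
merge f(19) and e(25): 44
merge 44 and c(70): 114
merge b(73) and 114: 187
merge d(124) and 187: 311
merge a(188) and 311: 499
The first pair merged (f, e) ends up deepest, at depth 5.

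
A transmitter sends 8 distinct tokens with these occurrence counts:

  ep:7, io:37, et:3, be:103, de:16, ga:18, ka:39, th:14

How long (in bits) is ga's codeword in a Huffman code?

Build the tree from the bottom:
et(3) + ep(7) → 10
10 + th(14) → 24
de(16) + ga(18) → 34
24 + 34 → 58
io(37) + ka(39) → 76
58 + 76 → 134
be(103) + 134 → 237
The subtree containing ga is merged 4 times, so code length = 4.

4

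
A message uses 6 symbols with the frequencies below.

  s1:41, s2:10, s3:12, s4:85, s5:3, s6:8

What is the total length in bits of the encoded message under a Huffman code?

298

Merge the two smallest weights repeatedly:
combine s5(3), s6(8) → 11
combine s2(10), 11 → 21
combine s3(12), 21 → 33
combine 33, s1(41) → 74
combine 74, s4(85) → 159
Each symbol's bit-cost is frequency × depth; summing gives 298 bits (equivalently 11 + 21 + 33 + 74 + 159).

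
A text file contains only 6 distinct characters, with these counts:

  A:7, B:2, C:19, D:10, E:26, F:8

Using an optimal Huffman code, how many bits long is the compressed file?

170

Greedily combine the two least-frequent nodes:
combine B(2), A(7) → 9
combine F(8), 9 → 17
combine D(10), 17 → 27
combine C(19), E(26) → 45
combine 27, 45 → 72
Total encoded bits = sum of merged weights = 9 + 17 + 27 + 45 + 72 = 170.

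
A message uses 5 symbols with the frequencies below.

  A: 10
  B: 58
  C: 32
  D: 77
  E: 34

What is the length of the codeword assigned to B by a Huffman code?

Build the tree from the bottom:
A(10) + C(32) → 42
E(34) + 42 → 76
B(58) + 76 → 134
D(77) + 134 → 211
B sits 2 levels below the root, so its codeword is 2 bits.

2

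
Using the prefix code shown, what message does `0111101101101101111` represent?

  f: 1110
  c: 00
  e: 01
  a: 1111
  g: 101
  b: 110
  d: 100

Read left to right; each codeword is recognised as soon as it completes (prefix code):
  01→e | 1110→f | 110→b | 110→b | 110→b | 1111→a
Decoded message: efbbba

efbbba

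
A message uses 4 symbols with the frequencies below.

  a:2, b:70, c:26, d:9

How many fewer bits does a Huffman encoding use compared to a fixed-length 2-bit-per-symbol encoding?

59

Fixed-length: 2 bits × 107 symbols = 214 bits.
Huffman merges:
combine a(2), d(9) → 11
combine 11, c(26) → 37
combine 37, b(70) → 107
Huffman total = 11 + 37 + 107 = 155 bits.
Saving = 214 − 155 = 59 bits.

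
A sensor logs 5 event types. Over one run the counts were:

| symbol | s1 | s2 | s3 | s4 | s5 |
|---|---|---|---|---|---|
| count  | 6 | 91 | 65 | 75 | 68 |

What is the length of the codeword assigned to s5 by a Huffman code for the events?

Huffman merges, smallest pair first:
combine s1(6), s3(65) → 71
combine s5(68), 71 → 139
combine s4(75), s2(91) → 166
combine 139, 166 → 305
s5's leaf is at depth 2, giving a 2-bit codeword.

2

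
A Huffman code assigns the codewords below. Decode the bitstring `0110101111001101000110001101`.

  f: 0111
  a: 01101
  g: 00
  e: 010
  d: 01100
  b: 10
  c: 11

afbagda

Read left to right; each codeword is recognised as soon as it completes (prefix code):
  01101→a | 0111→f | 10→b | 01101→a | 00→g | 01100→d | 01101→a
Decoded message: afbagda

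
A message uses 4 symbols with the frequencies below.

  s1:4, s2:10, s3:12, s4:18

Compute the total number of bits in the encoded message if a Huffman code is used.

84

Build the Huffman tree bottom-up:
s1(4) + s2(10) → 14
s3(12) + 14 → 26
s4(18) + 26 → 44
Total encoded bits = sum of merged weights = 14 + 26 + 44 = 84.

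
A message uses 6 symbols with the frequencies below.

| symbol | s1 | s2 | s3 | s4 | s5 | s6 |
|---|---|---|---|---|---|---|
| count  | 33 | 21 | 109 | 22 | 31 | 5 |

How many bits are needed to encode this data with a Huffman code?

Greedily combine the two least-frequent nodes:
merge s6(5) and s2(21): 26
merge s4(22) and 26: 48
merge s5(31) and s1(33): 64
merge 48 and 64: 112
merge s3(109) and 112: 221
The encoded length is the sum of every internal node's weight: 26 + 48 + 64 + 112 + 221 = 471 bits.

471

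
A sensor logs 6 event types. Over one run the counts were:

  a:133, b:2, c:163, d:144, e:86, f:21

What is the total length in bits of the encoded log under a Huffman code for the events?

Merge the two smallest weights repeatedly:
combine b(2), f(21) → 23
combine 23, e(86) → 109
combine 109, a(133) → 242
combine d(144), c(163) → 307
combine 242, 307 → 549
Each symbol's bit-cost is frequency × depth; summing gives 1230 bits (equivalently 23 + 109 + 242 + 307 + 549).

1230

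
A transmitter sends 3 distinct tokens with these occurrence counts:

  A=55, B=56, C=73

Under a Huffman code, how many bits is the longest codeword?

2

Merge the two lowest-weight nodes at each step:
merge A(55) and B(56): 111
merge C(73) and 111: 184
The rarest symbols sit at the bottom; the longest codeword is 2 bits.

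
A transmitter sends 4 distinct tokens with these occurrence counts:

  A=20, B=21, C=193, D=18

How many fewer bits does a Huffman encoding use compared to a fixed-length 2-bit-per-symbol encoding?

155

Fixed-length: 2 bits × 252 symbols = 504 bits.
Huffman merges:
merge D(18) and A(20): 38
merge B(21) and 38: 59
merge 59 and C(193): 252
Huffman total = 38 + 59 + 252 = 349 bits.
Saving = 504 − 349 = 155 bits.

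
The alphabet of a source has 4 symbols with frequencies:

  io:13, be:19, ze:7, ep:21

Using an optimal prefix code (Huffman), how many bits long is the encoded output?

119

Merge the two smallest weights repeatedly:
merge ze(7) and io(13): 20
merge be(19) and 20: 39
merge ep(21) and 39: 60
Each symbol's bit-cost is frequency × depth; summing gives 119 bits (equivalently 20 + 39 + 60).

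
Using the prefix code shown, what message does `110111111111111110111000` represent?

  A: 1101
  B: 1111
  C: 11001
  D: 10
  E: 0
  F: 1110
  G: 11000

Read left to right; each codeword is recognised as soon as it completes (prefix code):
  1101→A | 1111→B | 1111→B | 1111→B | 10→D | 1110→F | 0→E | 0→E
Decoded message: ABBBDFEE

ABBBDFEE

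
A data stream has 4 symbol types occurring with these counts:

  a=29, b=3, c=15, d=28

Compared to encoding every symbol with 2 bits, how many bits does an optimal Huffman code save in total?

Fixed-length: 2 bits × 75 symbols = 150 bits.
Huffman merges:
b(3) + c(15) → 18
18 + d(28) → 46
a(29) + 46 → 75
Huffman total = 18 + 46 + 75 = 139 bits.
Saving = 150 − 139 = 11 bits.

11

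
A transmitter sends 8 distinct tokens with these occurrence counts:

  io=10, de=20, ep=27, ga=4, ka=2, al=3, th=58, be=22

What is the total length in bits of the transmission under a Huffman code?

Build the Huffman tree bottom-up:
merge ka(2) and al(3): 5
merge ga(4) and 5: 9
merge 9 and io(10): 19
merge 19 and de(20): 39
merge be(22) and ep(27): 49
merge 39 and 49: 88
merge th(58) and 88: 146
The encoded length is the sum of every internal node's weight: 5 + 9 + 19 + 39 + 49 + 88 + 146 = 355 bits.

355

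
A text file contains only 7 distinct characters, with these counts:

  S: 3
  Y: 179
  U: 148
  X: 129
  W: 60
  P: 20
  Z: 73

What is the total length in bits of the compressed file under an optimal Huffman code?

1486

Greedily combine the two least-frequent nodes:
S(3) + P(20) → 23
23 + W(60) → 83
Z(73) + 83 → 156
X(129) + U(148) → 277
156 + Y(179) → 335
277 + 335 → 612
Each symbol's bit-cost is frequency × depth; summing gives 1486 bits (equivalently 23 + 83 + 156 + 277 + 335 + 612).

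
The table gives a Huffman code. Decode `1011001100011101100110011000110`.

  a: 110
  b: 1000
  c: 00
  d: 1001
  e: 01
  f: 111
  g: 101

gdbfeddba

Read left to right; each codeword is recognised as soon as it completes (prefix code):
  101→g | 1001→d | 1000→b | 111→f | 01→e | 1001→d | 1001→d | 1000→b | 110→a
Decoded message: gdbfeddba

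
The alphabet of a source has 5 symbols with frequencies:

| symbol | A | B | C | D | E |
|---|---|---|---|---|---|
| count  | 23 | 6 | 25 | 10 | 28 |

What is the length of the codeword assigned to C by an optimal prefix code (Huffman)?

Build the tree from the bottom:
combine B(6), D(10) → 16
combine 16, A(23) → 39
combine C(25), E(28) → 53
combine 39, 53 → 92
The subtree containing C is merged 2 times, so code length = 2.

2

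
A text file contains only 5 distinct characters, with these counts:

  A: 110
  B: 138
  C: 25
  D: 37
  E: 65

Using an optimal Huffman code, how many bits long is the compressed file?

Build the Huffman tree bottom-up:
combine C(25), D(37) → 62
combine 62, E(65) → 127
combine A(110), 127 → 237
combine B(138), 237 → 375
Total encoded bits = sum of merged weights = 62 + 127 + 237 + 375 = 801.

801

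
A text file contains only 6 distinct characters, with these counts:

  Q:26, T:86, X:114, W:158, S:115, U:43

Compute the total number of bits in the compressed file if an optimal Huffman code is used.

1308

Merge the two smallest weights repeatedly:
combine Q(26), U(43) → 69
combine 69, T(86) → 155
combine X(114), S(115) → 229
combine 155, W(158) → 313
combine 229, 313 → 542
Total encoded bits = sum of merged weights = 69 + 155 + 229 + 313 + 542 = 1308.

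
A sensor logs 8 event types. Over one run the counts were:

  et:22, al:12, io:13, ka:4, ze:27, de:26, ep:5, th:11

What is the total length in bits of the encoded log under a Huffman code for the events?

336

Build the Huffman tree bottom-up:
ka(4) + ep(5) → 9
9 + th(11) → 20
al(12) + io(13) → 25
20 + et(22) → 42
25 + de(26) → 51
ze(27) + 42 → 69
51 + 69 → 120
The encoded length is the sum of every internal node's weight: 9 + 20 + 25 + 42 + 51 + 69 + 120 = 336 bits.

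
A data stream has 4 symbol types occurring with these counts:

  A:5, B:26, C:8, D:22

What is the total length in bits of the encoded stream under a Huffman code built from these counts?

109

Greedily combine the two least-frequent nodes:
merge A(5) and C(8): 13
merge 13 and D(22): 35
merge B(26) and 35: 61
Total encoded bits = sum of merged weights = 13 + 35 + 61 = 109.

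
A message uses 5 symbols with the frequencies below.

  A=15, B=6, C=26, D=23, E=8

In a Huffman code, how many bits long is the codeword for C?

Huffman merges, smallest pair first:
B(6) + E(8) → 14
14 + A(15) → 29
D(23) + C(26) → 49
29 + 49 → 78
C's leaf is at depth 2, giving a 2-bit codeword.

2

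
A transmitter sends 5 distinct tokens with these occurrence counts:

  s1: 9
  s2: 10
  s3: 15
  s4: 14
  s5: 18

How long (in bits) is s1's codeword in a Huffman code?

Build the tree from the bottom:
s1(9) + s2(10) → 19
s4(14) + s3(15) → 29
s5(18) + 19 → 37
29 + 37 → 66
s1's leaf is at depth 3, giving a 3-bit codeword.

3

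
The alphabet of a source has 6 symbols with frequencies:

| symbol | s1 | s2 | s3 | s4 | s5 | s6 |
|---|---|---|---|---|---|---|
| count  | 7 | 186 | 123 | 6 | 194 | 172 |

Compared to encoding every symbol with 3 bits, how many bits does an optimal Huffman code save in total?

Fixed-length: 3 bits × 688 symbols = 2064 bits.
Huffman merges:
merge s4(6) and s1(7): 13
merge 13 and s3(123): 136
merge 136 and s6(172): 308
merge s2(186) and s5(194): 380
merge 308 and 380: 688
Huffman total = 13 + 136 + 308 + 380 + 688 = 1525 bits.
Saving = 2064 − 1525 = 539 bits.

539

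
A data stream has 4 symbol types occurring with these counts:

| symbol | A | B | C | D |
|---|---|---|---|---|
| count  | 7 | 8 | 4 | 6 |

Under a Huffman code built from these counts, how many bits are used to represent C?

2

Huffman merges, smallest pair first:
C(4) + D(6) → 10
A(7) + B(8) → 15
10 + 15 → 25
C's leaf is at depth 2, giving a 2-bit codeword.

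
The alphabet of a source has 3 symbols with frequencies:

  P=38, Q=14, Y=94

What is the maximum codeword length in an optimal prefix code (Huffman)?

2

Merge the two lowest-weight nodes at each step:
combine Q(14), P(38) → 52
combine 52, Y(94) → 146
The rarest symbols sit at the bottom; the longest codeword is 2 bits.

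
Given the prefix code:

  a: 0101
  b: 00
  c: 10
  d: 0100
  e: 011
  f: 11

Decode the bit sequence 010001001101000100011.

Read left to right; each codeword is recognised as soon as it completes (prefix code):
  0100→d | 0100→d | 11→f | 0100→d | 0100→d | 011→e
Decoded message: ddfdde

ddfdde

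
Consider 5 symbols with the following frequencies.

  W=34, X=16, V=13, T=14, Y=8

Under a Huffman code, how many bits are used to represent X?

3

Repeatedly merge the two smallest:
merge Y(8) and V(13): 21
merge T(14) and X(16): 30
merge 21 and 30: 51
merge W(34) and 51: 85
X sits 3 levels below the root, so its codeword is 3 bits.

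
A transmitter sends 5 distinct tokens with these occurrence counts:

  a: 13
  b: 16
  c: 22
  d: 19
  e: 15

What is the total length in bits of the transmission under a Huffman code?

198

Merge the two smallest weights repeatedly:
merge a(13) and e(15): 28
merge b(16) and d(19): 35
merge c(22) and 28: 50
merge 35 and 50: 85
Each symbol's bit-cost is frequency × depth; summing gives 198 bits (equivalently 28 + 35 + 50 + 85).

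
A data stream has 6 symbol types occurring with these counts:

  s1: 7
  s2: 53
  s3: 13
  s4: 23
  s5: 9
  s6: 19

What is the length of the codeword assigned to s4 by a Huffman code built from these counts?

Huffman merges, smallest pair first:
s1(7) + s5(9) → 16
s3(13) + 16 → 29
s6(19) + s4(23) → 42
29 + 42 → 71
s2(53) + 71 → 124
The subtree containing s4 is merged 3 times, so code length = 3.

3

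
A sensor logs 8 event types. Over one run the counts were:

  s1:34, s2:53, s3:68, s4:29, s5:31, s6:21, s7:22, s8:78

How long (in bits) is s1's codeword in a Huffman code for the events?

3

Huffman merges, smallest pair first:
combine s6(21), s7(22) → 43
combine s4(29), s5(31) → 60
combine s1(34), 43 → 77
combine s2(53), 60 → 113
combine s3(68), 77 → 145
combine s8(78), 113 → 191
combine 145, 191 → 336
s1 sits 3 levels below the root, so its codeword is 3 bits.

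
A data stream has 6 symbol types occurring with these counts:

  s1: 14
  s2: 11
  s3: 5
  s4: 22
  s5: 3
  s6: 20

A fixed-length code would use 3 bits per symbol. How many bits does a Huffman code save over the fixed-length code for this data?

Fixed-length: 3 bits × 75 symbols = 225 bits.
Huffman merges:
merge s5(3) and s3(5): 8
merge 8 and s2(11): 19
merge s1(14) and 19: 33
merge s6(20) and s4(22): 42
merge 33 and 42: 75
Huffman total = 8 + 19 + 33 + 42 + 75 = 177 bits.
Saving = 225 − 177 = 48 bits.

48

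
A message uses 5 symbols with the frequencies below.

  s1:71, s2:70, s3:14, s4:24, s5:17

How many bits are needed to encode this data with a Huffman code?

Merge the two smallest weights repeatedly:
s3(14) + s5(17) → 31
s4(24) + 31 → 55
55 + s2(70) → 125
s1(71) + 125 → 196
Each symbol's bit-cost is frequency × depth; summing gives 407 bits (equivalently 31 + 55 + 125 + 196).

407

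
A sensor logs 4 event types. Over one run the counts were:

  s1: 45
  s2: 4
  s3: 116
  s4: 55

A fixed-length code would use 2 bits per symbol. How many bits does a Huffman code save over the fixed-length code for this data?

Fixed-length: 2 bits × 220 symbols = 440 bits.
Huffman merges:
merge s2(4) and s1(45): 49
merge 49 and s4(55): 104
merge 104 and s3(116): 220
Huffman total = 49 + 104 + 220 = 373 bits.
Saving = 440 − 373 = 67 bits.

67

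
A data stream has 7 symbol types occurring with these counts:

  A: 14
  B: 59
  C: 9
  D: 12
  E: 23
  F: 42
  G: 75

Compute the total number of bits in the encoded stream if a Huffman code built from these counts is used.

Merge the two smallest weights repeatedly:
combine C(9), D(12) → 21
combine A(14), 21 → 35
combine E(23), 35 → 58
combine F(42), 58 → 100
combine B(59), G(75) → 134
combine 100, 134 → 234
Each symbol's bit-cost is frequency × depth; summing gives 582 bits (equivalently 21 + 35 + 58 + 100 + 134 + 234).

582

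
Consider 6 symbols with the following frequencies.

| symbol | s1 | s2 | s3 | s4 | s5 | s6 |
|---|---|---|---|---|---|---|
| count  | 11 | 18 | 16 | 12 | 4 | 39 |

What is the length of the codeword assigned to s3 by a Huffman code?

Repeatedly merge the two smallest:
merge s5(4) and s1(11): 15
merge s4(12) and 15: 27
merge s3(16) and s2(18): 34
merge 27 and 34: 61
merge s6(39) and 61: 100
s3's leaf is at depth 3, giving a 3-bit codeword.

3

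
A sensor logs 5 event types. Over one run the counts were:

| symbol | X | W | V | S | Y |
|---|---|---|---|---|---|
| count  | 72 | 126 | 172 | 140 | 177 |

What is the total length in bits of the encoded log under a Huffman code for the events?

Merge the two smallest weights repeatedly:
merge X(72) and W(126): 198
merge S(140) and V(172): 312
merge Y(177) and 198: 375
merge 312 and 375: 687
Each symbol's bit-cost is frequency × depth; summing gives 1572 bits (equivalently 198 + 312 + 375 + 687).

1572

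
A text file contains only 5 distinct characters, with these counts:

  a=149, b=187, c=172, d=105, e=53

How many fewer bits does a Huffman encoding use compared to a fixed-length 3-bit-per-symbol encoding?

508

Fixed-length: 3 bits × 666 symbols = 1998 bits.
Huffman merges:
e(53) + d(105) → 158
a(149) + 158 → 307
c(172) + b(187) → 359
307 + 359 → 666
Huffman total = 158 + 307 + 359 + 666 = 1490 bits.
Saving = 1998 − 1490 = 508 bits.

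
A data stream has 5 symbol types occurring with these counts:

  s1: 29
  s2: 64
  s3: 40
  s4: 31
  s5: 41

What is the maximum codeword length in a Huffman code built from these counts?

Merge the two lowest-weight nodes at each step:
combine s1(29), s4(31) → 60
combine s3(40), s5(41) → 81
combine 60, s2(64) → 124
combine 81, 124 → 205
The first pair merged (s1, s4) ends up deepest, at depth 3.

3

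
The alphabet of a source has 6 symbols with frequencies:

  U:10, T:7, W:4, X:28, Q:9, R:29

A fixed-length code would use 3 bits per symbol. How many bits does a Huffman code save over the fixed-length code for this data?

Fixed-length: 3 bits × 87 symbols = 261 bits.
Huffman merges:
W(4) + T(7) → 11
Q(9) + U(10) → 19
11 + 19 → 30
X(28) + R(29) → 57
30 + 57 → 87
Huffman total = 11 + 19 + 30 + 57 + 87 = 204 bits.
Saving = 261 − 204 = 57 bits.

57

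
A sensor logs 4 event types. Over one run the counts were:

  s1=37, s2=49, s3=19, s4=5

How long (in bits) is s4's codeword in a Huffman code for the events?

3

Huffman merges, smallest pair first:
merge s4(5) and s3(19): 24
merge 24 and s1(37): 61
merge s2(49) and 61: 110
s4's leaf is at depth 3, giving a 3-bit codeword.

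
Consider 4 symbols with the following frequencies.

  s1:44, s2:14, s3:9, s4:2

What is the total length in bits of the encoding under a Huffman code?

105

Merge the two smallest weights repeatedly:
merge s4(2) and s3(9): 11
merge 11 and s2(14): 25
merge 25 and s1(44): 69
Each symbol's bit-cost is frequency × depth; summing gives 105 bits (equivalently 11 + 25 + 69).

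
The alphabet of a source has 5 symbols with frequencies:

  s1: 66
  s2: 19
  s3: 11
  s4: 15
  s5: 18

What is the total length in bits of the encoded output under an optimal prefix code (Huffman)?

255

Merge the two smallest weights repeatedly:
merge s3(11) and s4(15): 26
merge s5(18) and s2(19): 37
merge 26 and 37: 63
merge 63 and s1(66): 129
Each symbol's bit-cost is frequency × depth; summing gives 255 bits (equivalently 26 + 37 + 63 + 129).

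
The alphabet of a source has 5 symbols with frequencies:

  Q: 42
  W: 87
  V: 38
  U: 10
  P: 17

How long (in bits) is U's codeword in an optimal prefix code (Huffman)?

Build the tree from the bottom:
combine U(10), P(17) → 27
combine 27, V(38) → 65
combine Q(42), 65 → 107
combine W(87), 107 → 194
U sits 4 levels below the root, so its codeword is 4 bits.

4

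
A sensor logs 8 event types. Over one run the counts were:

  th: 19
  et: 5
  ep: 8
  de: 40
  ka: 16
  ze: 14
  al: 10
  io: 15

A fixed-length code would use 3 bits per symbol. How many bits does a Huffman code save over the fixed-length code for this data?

Fixed-length: 3 bits × 127 symbols = 381 bits.
Huffman merges:
combine et(5), ep(8) → 13
combine al(10), 13 → 23
combine ze(14), io(15) → 29
combine ka(16), th(19) → 35
combine 23, 29 → 52
combine 35, de(40) → 75
combine 52, 75 → 127
Huffman total = 13 + 23 + 29 + 35 + 52 + 75 + 127 = 354 bits.
Saving = 381 − 354 = 27 bits.

27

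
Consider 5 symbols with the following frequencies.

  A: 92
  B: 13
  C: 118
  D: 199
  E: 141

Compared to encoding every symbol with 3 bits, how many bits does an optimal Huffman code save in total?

Fixed-length: 3 bits × 563 symbols = 1689 bits.
Huffman merges:
B(13) + A(92) → 105
105 + C(118) → 223
E(141) + D(199) → 340
223 + 340 → 563
Huffman total = 105 + 223 + 340 + 563 = 1231 bits.
Saving = 1689 − 1231 = 458 bits.

458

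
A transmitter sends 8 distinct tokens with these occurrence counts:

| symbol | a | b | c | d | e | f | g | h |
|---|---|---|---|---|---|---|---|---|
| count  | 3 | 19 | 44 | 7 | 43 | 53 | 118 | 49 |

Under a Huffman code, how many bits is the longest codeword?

Merge the two lowest-weight nodes at each step:
merge a(3) and d(7): 10
merge 10 and b(19): 29
merge 29 and e(43): 72
merge c(44) and h(49): 93
merge f(53) and 72: 125
merge 93 and g(118): 211
merge 125 and 211: 336
The rarest symbols sit at the bottom; the longest codeword is 5 bits.

5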